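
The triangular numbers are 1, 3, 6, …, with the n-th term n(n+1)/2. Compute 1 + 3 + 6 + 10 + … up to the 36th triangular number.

Σ i(i+1)/2 = (Σi² + Σi) / 2 over i = 1..36.
Σi = 666 and Σi² = 16206.
(1·16206 + 1·666) / 2 = 16872/2 = 8436.

8436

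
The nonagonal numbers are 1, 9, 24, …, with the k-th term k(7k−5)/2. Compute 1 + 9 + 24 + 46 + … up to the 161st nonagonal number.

Σ i(7i−5)/2 = (7Σi² − 5Σi) / 2 over i = 1..161.
Σi = 13041 and Σi² = 1404081.
(7·1404081 − 5·13041) / 2 = 9763362/2 = 4881681.

4881681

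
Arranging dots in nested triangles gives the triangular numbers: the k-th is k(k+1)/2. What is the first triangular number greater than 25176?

25200

Solve n(n+1)/2 > 25176 for integer n.
The largest n with value ≤ 25176 is 223 (since 24976 ≤ 25176 < 25200), so the first above is n = 224, value 25200.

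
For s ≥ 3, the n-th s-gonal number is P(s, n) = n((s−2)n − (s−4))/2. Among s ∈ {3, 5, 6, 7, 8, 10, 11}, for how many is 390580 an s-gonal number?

s = 3: P(3, 883) = 390286 and P(3, 884) = 391170; 390580 is not s-gonal.
s = 5: P(5, 510) = 389895 and P(5, 511) = 391426; 390580 is not s-gonal.
s = 6: P(6, 442) = 390286 and P(6, 443) = 392055; 390580 is not s-gonal.
s = 7: P(7, 395) = 389470 and P(7, 396) = 391446; 390580 is not s-gonal.
s = 8: P(8, 361) = 390241 and P(8, 362) = 392408; 390580 is not s-gonal.
s = 10: P(10, 312) = 388440 and P(10, 313) = 390937; 390580 is not s-gonal.
s = 11: P(11, 295) = 390580. ✓
Hits: s ∈ {11} → 1.

1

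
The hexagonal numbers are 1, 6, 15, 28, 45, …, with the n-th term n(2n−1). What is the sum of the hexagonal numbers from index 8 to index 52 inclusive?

Σ i(2i−1) = 2Σi² − Σi over i = 8..52.
Σi = 1378 − 28 = 1350 and Σi² = 48230 − 140 = 48090.
2·48090 − 1·1350 = 94830.

94830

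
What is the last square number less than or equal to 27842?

27556

Solve n² ≤ 27842 for integer n.
n = 166 gives 27556 ≤ 27842, while n = 167 gives 27889 > 27842; so the answer is 27556.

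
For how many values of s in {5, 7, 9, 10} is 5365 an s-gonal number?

s = 5: P(5, 59) = 5192 and P(5, 60) = 5370; 5365 is not s-gonal.
s = 7: P(7, 46) = 5221 and P(7, 47) = 5452; 5365 is not s-gonal.
s = 9: P(9, 39) = 5226 and P(9, 40) = 5500; 5365 is not s-gonal.
s = 10: P(10, 37) = 5365. ✓
Hits: s ∈ {10} → 1.

1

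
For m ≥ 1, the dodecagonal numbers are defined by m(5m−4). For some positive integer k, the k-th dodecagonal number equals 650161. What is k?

361

Set n(5n−4) = 650161, giving 5n² − 4n − 650161 = 0.
The discriminant is 16 + 20·650161 = 13003236, and √13003236 = 3606.
So n = (4 + 3606) / 10 = 3610/10 = 361.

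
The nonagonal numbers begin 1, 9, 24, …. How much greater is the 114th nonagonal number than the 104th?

7605

114·(7·114 − 5)/2 = 45201 and 104·(7·104 − 5)/2 = 37596.
Difference: 45201 − 37596 = 7605.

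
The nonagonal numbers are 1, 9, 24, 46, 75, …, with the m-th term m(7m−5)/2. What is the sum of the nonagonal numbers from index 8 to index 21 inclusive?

Σ i(7i−5)/2 = (7Σi² − 5Σi) / 2 over i = 8..21.
Σi = 231 − 28 = 203 and Σi² = 3311 − 140 = 3171.
(7·3171 − 5·203) / 2 = 21182/2 = 10591.

10591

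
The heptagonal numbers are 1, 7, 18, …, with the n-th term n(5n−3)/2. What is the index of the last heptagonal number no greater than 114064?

213

Solve n(5n−3)/2 ≤ 114064 for integer n.
n = 213 gives 113103 ≤ 114064, while n = 214 gives 114169 > 114064; so the answer is index 213.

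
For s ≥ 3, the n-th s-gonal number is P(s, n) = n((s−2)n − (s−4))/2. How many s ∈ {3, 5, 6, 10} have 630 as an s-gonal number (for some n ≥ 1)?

2

s = 3: P(3, 35) = 630. ✓
s = 5: P(5, 20) = 590 and P(5, 21) = 651; 630 is not s-gonal.
s = 6: P(6, 18) = 630. ✓
s = 10: P(10, 12) = 540 and P(10, 13) = 637; 630 is not s-gonal.
Hits: s ∈ {3, 6} → 2.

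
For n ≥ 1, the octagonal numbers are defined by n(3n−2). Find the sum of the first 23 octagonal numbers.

Σ i(3i−2) = 3Σi² − 2Σi over i = 1..23.
Σi = 276 and Σi² = 4324.
3·4324 − 2·276 = 12420.

12420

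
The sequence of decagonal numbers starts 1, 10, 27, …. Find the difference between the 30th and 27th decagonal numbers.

675

30·(4·30 − 3) = 3510 and 27·(4·27 − 3) = 2835.
Difference: 3510 − 2835 = 675.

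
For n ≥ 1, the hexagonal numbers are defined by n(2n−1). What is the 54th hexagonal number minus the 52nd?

54·(2·54 − 1) = 5778 and 52·(2·52 − 1) = 5356.
Difference: 5778 − 5356 = 422.

422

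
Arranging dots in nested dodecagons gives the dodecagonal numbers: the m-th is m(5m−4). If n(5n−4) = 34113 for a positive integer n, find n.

83

Set n(5n−4) = 34113, giving 5n² − 4n − 34113 = 0.
The discriminant is 16 + 20·34113 = 682276, and √682276 = 826.
So n = (4 + 826) / 10 = 830/10 = 83.
Check: 83·(5·83 − 4) = 34113. ✓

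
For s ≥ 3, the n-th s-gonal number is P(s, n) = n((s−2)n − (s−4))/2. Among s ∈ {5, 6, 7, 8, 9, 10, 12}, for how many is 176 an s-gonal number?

s = 5: P(5, 11) = 176. ✓
s = 6: P(6, 9) = 153 and P(6, 10) = 190; 176 is not s-gonal.
s = 7: P(7, 8) = 148 and P(7, 9) = 189; 176 is not s-gonal.
s = 8: P(8, 8) = 176. ✓
s = 9: P(9, 7) = 154 and P(9, 8) = 204; 176 is not s-gonal.
s = 10: P(10, 7) = 175 and P(10, 8) = 232; 176 is not s-gonal.
s = 12: P(12, 6) = 156 and P(12, 7) = 217; 176 is not s-gonal.
Hits: s ∈ {5, 8} → 2.

2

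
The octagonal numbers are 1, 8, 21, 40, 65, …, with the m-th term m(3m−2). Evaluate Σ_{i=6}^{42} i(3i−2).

74814

Σ i(3i−2) = 3Σi² − 2Σi over i = 6..42.
Σi = 903 − 15 = 888 and Σi² = 25585 − 55 = 25530.
3·25530 − 2·888 = 74814.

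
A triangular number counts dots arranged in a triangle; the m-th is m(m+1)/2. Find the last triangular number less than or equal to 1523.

Solve n(n+1)/2 ≤ 1523 for integer n.
n = 54 gives 1485 ≤ 1523, while n = 55 gives 1540 > 1523; so the answer is 1485.

1485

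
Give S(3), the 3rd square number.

9

The 3rd square number is n² with n = 3.
3² = 9.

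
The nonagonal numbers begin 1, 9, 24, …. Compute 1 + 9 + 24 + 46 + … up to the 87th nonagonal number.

Σ i(7i−5)/2 = (7Σi² − 5Σi) / 2 over i = 1..87.
Σi = 3828 and Σi² = 223300.
(7·223300 − 5·3828) / 2 = 1543960/2 = 771980.

771980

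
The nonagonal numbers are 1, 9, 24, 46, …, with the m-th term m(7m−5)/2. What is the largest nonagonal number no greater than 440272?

Solve n(7n−5)/2 ≤ 440272 for integer n.
n = 355 gives 440200 ≤ 440272, while n = 356 gives 442686 > 440272; so the answer is 440200.

440200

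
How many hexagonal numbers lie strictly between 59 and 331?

The n-th hexagonal number is n(2n−1).
Smallest index with value > 59: n = 6 (giving 66).
Largest index with value < 331: n = 13 (giving 325).
Indices 6 through 13: 8 terms.

8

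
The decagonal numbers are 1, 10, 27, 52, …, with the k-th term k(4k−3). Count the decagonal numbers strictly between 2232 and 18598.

44

The n-th decagonal number is n(4n−3).
Smallest index with value > 2232: n = 25 (giving 2425).
Largest index with value < 18598: n = 68 (giving 18292).
Indices 25 through 68: 44 terms.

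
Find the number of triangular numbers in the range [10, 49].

The n-th triangular number is n(n+1)/2.
Smallest index with value ≥ 10: n = 4 (giving 10).
Largest index with value ≤ 49: n = 9 (giving 45).
Indices 4 through 9: 6 terms.

6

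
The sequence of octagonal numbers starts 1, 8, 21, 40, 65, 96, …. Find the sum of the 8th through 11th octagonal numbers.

Σ i(3i−2) = 3Σi² − 2Σi over i = 8..11.
Σi = 66 − 28 = 38 and Σi² = 506 − 140 = 366.
3·366 − 2·38 = 1022.

1022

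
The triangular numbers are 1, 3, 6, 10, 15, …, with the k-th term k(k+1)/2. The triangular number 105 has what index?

14

Set n(n+1)/2 = 105, giving n² + n − 210 = 0.
So n = (-1 + 29) / 2 = 28/2 = 14.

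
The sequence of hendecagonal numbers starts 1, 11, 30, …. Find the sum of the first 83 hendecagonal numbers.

861042

Σ i(9i−7)/2 = (9Σi² − 7Σi) / 2 over i = 1..83.
Σi = 3486 and Σi² = 194054.
(9·194054 − 7·3486) / 2 = 1722084/2 = 861042.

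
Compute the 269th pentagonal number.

108407

The 269th pentagonal number is n(3n−1)/2 with n = 269.
269·(3·269 − 1)/2 = 269·806/2 = 269·403 = 108407.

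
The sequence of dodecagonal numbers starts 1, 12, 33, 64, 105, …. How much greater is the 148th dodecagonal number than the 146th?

2932

148·(5·148 − 4) = 108928 and 146·(5·146 − 4) = 105996.
Difference: 108928 − 105996 = 2932.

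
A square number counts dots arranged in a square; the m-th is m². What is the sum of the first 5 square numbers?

55

Σ_{i=1}^{5} i² = 5·6·11/6 = 55.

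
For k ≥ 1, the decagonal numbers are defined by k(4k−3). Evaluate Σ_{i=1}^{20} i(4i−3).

Σ i(4i−3) = 4Σi² − 3Σi over i = 1..20.
Σi = 210 and Σi² = 2870.
4·2870 − 3·210 = 10850.

10850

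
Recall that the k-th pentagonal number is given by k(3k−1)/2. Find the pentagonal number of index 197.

The 197th pentagonal number is n(3n−1)/2 with n = 197.
197·(3·197 − 1)/2 = 197·590/2 = 197·295 = 58115.

58115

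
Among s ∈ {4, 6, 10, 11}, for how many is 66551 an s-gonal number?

s = 4: P(4, 257) = 66049 and P(4, 258) = 66564; 66551 is not s-gonal.
s = 6: P(6, 182) = 66066 and P(6, 183) = 66795; 66551 is not s-gonal.
s = 10: P(10, 129) = 66177 and P(10, 130) = 67210; 66551 is not s-gonal.
s = 11: P(11, 122) = 66551. ✓
Hits: s ∈ {11} → 1.

1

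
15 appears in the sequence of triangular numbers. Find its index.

Set n(n+1)/2 = 15, giving n² + n − 30 = 0.
The discriminant is 1 + 8·15 = 121, and √121 = 11.
So n = (-1 + 11) / 2 = 10/2 = 5.

5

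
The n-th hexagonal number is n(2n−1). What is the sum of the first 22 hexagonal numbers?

7337

Σ i(2i−1) = 2Σi² − Σi over i = 1..22.
Σi = 253 and Σi² = 3795.
2·3795 − 1·253 = 7337.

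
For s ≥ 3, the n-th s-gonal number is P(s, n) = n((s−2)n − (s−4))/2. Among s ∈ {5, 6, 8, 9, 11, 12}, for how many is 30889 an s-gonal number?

s = 5: P(5, 143) = 30602 and P(5, 144) = 31032; 30889 is not s-gonal.
s = 6: P(6, 124) = 30628 and P(6, 125) = 31125; 30889 is not s-gonal.
s = 8: P(8, 101) = 30401 and P(8, 102) = 31008; 30889 is not s-gonal.
s = 9: P(9, 94) = 30691 and P(9, 95) = 31350; 30889 is not s-gonal.
s = 11: P(11, 83) = 30710 and P(11, 84) = 31458; 30889 is not s-gonal.
s = 12: P(12, 79) = 30889. ✓
Hits: s ∈ {12} → 1.

1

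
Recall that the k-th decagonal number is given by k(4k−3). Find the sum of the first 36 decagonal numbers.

62826

Σ i(4i−3) = 4Σi² − 3Σi over i = 1..36.
Σi = 666 and Σi² = 16206.
4·16206 − 3·666 = 62826.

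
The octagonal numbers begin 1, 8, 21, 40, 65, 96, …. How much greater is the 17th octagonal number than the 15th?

17·(3·17 − 2) = 833 and 15·(3·15 − 2) = 645.
Difference: 833 − 645 = 188.

188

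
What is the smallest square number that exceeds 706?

Solve n² > 706 for integer n.
The largest n with value ≤ 706 is 26 (since 676 ≤ 706 < 729), so the first above is n = 27, value 729.

729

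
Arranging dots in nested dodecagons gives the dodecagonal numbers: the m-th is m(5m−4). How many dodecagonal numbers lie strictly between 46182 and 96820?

The n-th dodecagonal number is n(5n−4).
Smallest index with value > 46182: n = 97 (giving 46657).
Largest index with value < 96820: n = 139 (giving 96049).
Indices 97 through 139: 43 terms.

43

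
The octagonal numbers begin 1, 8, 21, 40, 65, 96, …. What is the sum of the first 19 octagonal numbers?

Σ i(3i−2) = 3Σi² − 2Σi over i = 1..19.
Σi = 190 and Σi² = 2470.
3·2470 − 2·190 = 7030.

7030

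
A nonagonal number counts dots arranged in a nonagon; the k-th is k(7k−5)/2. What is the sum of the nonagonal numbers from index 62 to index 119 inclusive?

1706389

Σ i(7i−5)/2 = (7Σi² − 5Σi) / 2 over i = 62..119.
Σi = 7140 − 1891 = 5249 and Σi² = 568820 − 77531 = 491289.
(7·491289 − 5·5249) / 2 = 3412778/2 = 1706389.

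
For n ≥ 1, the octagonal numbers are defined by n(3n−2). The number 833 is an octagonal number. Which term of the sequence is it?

17

Set n(3n−2) = 833, giving 3n² − 2n − 833 = 0.
So n = (2 + 100) / 6 = 102/6 = 17.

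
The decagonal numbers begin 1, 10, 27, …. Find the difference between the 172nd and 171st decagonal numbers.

1369

Consecutive decagonal numbers differ by 8n − 7: here 8·172 − 7 = 1369.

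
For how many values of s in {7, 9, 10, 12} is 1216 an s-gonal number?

2

s = 7: P(7, 22) = 1177 and P(7, 23) = 1288; 1216 is not s-gonal.
s = 9: P(9, 19) = 1216. ✓
s = 10: P(10, 17) = 1105 and P(10, 18) = 1242; 1216 is not s-gonal.
s = 12: P(12, 16) = 1216. ✓
Hits: s ∈ {9, 12} → 2.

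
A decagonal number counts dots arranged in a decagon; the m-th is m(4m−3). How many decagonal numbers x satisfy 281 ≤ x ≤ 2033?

14

The n-th decagonal number is n(4n−3).
Smallest index with value ≥ 281: n = 9 (giving 297).
Largest index with value ≤ 2033: n = 22 (giving 1870).
Indices 9 through 22: 14 terms.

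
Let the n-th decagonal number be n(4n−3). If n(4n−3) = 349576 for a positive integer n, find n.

Set n(4n−3) = 349576, giving 4n² − 3n − 349576 = 0.
The discriminant is 9 + 16·349576 = 5593225, and √5593225 = 2365.
So n = (3 + 2365) / 8 = 2368/8 = 296.

296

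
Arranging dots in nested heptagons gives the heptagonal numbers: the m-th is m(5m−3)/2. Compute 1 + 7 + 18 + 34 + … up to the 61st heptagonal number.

Σ i(5i−3)/2 = (5Σi² − 3Σi) / 2 over i = 1..61.
Σi = 1891 and Σi² = 77531.
(5·77531 − 3·1891) / 2 = 381982/2 = 190991.

190991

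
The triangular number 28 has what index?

7

Set n(n+1)/2 = 28, giving n² + n − 56 = 0.
The discriminant is 1 + 8·28 = 225, and √225 = 15.
So n = (-1 + 15) / 2 = 14/2 = 7.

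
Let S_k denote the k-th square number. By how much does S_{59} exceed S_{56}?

345

59² = 3481 and 56² = 3136.
Difference: 3481 − 3136 = 345.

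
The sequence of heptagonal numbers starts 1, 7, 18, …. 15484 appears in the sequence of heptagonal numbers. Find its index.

Set n(5n−3)/2 = 15484, giving 5n² − 3n − 30968 = 0.
The discriminant is 9 + 40·15484 = 619369, and √619369 = 787.
So n = (3 + 787) / 10 = 790/10 = 79.

79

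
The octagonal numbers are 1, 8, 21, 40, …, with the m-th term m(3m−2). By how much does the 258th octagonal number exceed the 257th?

1543

Consecutive octagonal numbers differ by 6n − 5: here 6·258 − 5 = 1543.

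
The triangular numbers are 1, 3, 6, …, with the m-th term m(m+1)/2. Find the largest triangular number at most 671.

Solve n(n+1)/2 ≤ 671 for integer n.
n = 36 gives 666 ≤ 671, while n = 37 gives 703 > 671; so the answer is 666.

666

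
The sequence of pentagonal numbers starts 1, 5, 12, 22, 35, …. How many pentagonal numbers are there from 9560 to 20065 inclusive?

36

The n-th pentagonal number is n(3n−1)/2.
Smallest index with value ≥ 9560: n = 80 (giving 9560).
Largest index with value ≤ 20065: n = 115 (giving 19780).
Indices 80 through 115: 36 terms.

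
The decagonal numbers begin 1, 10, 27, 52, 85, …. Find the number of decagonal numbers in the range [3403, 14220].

31

The n-th decagonal number is n(4n−3).
Smallest index with value ≥ 3403: n = 30 (giving 3510).
Largest index with value ≤ 14220: n = 60 (giving 14220).
Indices 30 through 60: 31 terms.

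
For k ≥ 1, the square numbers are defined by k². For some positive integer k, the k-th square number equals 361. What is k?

We need n² = 361, so n = √361 = 19.

19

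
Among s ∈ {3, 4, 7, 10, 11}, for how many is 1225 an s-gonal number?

s = 3: P(3, 49) = 1225. ✓
s = 4: P(4, 35) = 1225. ✓
s = 7: P(7, 22) = 1177 and P(7, 23) = 1288; 1225 is not s-gonal.
s = 10: P(10, 17) = 1105 and P(10, 18) = 1242; 1225 is not s-gonal.
s = 11: P(11, 16) = 1096 and P(11, 17) = 1241; 1225 is not s-gonal.
Hits: s ∈ {3, 4} → 2.

2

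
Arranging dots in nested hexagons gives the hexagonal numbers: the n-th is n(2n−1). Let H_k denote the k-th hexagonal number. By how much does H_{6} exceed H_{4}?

6·(2·6 − 1) = 66 and 4·(2·4 − 1) = 28.
Difference: 66 − 28 = 38.

38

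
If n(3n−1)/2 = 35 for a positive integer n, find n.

Set n(3n−1)/2 = 35, giving 3n² − n − 70 = 0.
The discriminant is 1 + 24·35 = 841, and √841 = 29.
So n = (1 + 29) / 6 = 30/6 = 5.
Check: 5·(3·5 − 1)/2 = 35. ✓

5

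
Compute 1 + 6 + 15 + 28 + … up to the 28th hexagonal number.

Σ i(2i−1) = 2Σi² − Σi over i = 1..28.
Σi = 406 and Σi² = 7714.
2·7714 − 1·406 = 15022.

15022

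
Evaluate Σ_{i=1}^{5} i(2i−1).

Σ i(2i−1) = 2Σi² − Σi over i = 1..5.
Σi = 15 and Σi² = 55.
2·55 − 1·15 = 95.

95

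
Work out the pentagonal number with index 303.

137562

The 303rd pentagonal number is n(3n−1)/2 with n = 303.
303·(3·303 − 1)/2 = 303·908/2 = 303·454 = 137562.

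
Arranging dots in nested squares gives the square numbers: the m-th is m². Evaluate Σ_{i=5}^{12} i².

Σ_{i=5}^{12} i² = 650 − 30 = 620.

620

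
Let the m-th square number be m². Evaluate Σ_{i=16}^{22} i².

2555

Σ_{i=16}^{22} i² = 3795 − 1240 = 2555.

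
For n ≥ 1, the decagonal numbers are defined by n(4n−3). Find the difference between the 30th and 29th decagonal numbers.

Consecutive decagonal numbers differ by 8n − 7: here 8·30 − 7 = 233.

233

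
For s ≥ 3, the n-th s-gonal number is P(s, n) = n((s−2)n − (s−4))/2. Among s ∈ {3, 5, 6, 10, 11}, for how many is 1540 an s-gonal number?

s = 3: P(3, 55) = 1540. ✓
s = 5: P(5, 32) = 1520 and P(5, 33) = 1617; 1540 is not s-gonal.
s = 6: P(6, 28) = 1540. ✓
s = 10: P(10, 20) = 1540. ✓
s = 11: P(11, 18) = 1395 and P(11, 19) = 1558; 1540 is not s-gonal.
Hits: s ∈ {3, 6, 10} → 3.

3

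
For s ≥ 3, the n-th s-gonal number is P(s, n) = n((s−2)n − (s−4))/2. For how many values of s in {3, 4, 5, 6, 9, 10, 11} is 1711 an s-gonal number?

s = 3: P(3, 58) = 1711. ✓
s = 4: P(4, 41) = 1681 and P(4, 42) = 1764; 1711 is not s-gonal.
s = 5: P(5, 33) = 1617 and P(5, 34) = 1717; 1711 is not s-gonal.
s = 6: P(6, 29) = 1653 and P(6, 30) = 1770; 1711 is not s-gonal.
s = 9: P(9, 22) = 1639 and P(9, 23) = 1794; 1711 is not s-gonal.
s = 10: P(10, 21) = 1701 and P(10, 22) = 1870; 1711 is not s-gonal.
s = 11: P(11, 19) = 1558 and P(11, 20) = 1730; 1711 is not s-gonal.
Hits: s ∈ {3} → 1.

1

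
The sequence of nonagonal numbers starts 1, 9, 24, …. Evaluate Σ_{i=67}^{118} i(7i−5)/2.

1586208

Σ i(7i−5)/2 = (7Σi² − 5Σi) / 2 over i = 67..118.
Σi = 7021 − 2211 = 4810 and Σi² = 554659 − 98021 = 456638.
(7·456638 − 5·4810) / 2 = 3172416/2 = 1586208.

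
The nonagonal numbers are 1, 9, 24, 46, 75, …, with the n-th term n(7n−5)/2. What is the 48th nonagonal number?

7944

The 48th nonagonal number is n(7n−5)/2 with n = 48.
48·(7·48 − 5)/2 = 48·331/2 = 7944.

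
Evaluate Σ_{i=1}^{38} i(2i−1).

Σ i(2i−1) = 2Σi² − Σi over i = 1..38.
Σi = 741 and Σi² = 19019.
2·19019 − 1·741 = 37297.

37297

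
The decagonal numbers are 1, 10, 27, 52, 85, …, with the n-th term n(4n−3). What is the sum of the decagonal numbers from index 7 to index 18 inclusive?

7622

Σ i(4i−3) = 4Σi² − 3Σi over i = 7..18.
Σi = 171 − 21 = 150 and Σi² = 2109 − 91 = 2018.
4·2018 − 3·150 = 7622.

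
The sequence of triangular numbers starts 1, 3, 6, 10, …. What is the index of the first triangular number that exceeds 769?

39

Solve n(n+1)/2 > 769 for integer n.
The largest n with value ≤ 769 is 38 (since 741 ≤ 769 < 780), so the first above is n = 39, value 780.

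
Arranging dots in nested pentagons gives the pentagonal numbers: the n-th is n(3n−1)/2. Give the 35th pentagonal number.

The 35th pentagonal number is n(3n−1)/2 with n = 35.
35·(3·35 − 1)/2 = 35·104/2 = 35·52 = 1820.

1820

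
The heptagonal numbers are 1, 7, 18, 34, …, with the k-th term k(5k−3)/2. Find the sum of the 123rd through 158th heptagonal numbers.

Σ i(5i−3)/2 = (5Σi² − 3Σi) / 2 over i = 123..158.
Σi = 12561 − 7503 = 5058 and Σi² = 1327279 − 612745 = 714534.
(5·714534 − 3·5058) / 2 = 3557496/2 = 1778748.

1778748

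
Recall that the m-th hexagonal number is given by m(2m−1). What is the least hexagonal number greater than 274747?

274911

Solve n(2n−1) > 274747 for integer n.
The largest n with value ≤ 274747 is 370 (since 273430 ≤ 274747 < 274911), so the first above is n = 371, value 274911.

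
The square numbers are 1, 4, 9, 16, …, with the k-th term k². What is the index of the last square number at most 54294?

Solve n² ≤ 54294 for integer n.
n = 233 gives 54289 ≤ 54294, while n = 234 gives 54756 > 54294; so the answer is index 233.

233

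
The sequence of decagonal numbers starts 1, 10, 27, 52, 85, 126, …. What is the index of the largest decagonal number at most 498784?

Solve n(4n−3) ≤ 498784 for integer n.
n = 353 gives 497377 ≤ 498784, while n = 354 gives 500202 > 498784; so the answer is index 353.

353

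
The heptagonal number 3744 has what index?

Set n(5n−3)/2 = 3744, giving 5n² − 3n − 7488 = 0.
The discriminant is 9 + 40·3744 = 149769, and √149769 = 387.
So n = (3 + 387) / 10 = 390/10 = 39.

39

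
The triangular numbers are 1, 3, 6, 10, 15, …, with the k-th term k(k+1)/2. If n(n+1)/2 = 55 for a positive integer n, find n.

Set n(n+1)/2 = 55, giving n² + n − 110 = 0.
The discriminant is 1 + 8·55 = 441, and √441 = 21.
So n = (-1 + 21) / 2 = 20/2 = 10.
Check: 10·11/2 = 55. ✓

10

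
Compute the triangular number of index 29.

The 29th triangular number is n(n+1)/2 with n = 29.
29·30/2 = 870/2 = 435.

435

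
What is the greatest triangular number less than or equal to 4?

3

Solve n(n+1)/2 ≤ 4 for integer n.
n = 2 gives 3 ≤ 4, while n = 3 gives 6 > 4; so the answer is 3.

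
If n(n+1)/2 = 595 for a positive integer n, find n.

Set n(n+1)/2 = 595, giving n² + n − 1190 = 0.
The discriminant is 1 + 8·595 = 4761, and √4761 = 69.
So n = (-1 + 69) / 2 = 68/2 = 34.

34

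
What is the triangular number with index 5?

The 5th triangular number is n(n+1)/2 with n = 5.
5·6/2 = 30/2 = 15.

15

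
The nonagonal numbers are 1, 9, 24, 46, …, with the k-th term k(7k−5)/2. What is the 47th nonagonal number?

The 47th nonagonal number is n(7n−5)/2 with n = 47.
47·(7·47 − 5)/2 = 47·324/2 = 47·162 = 7614.

7614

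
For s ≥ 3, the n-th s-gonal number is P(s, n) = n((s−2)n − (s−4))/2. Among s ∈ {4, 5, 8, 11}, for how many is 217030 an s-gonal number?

s = 4: P(4, 465) = 216225 and P(4, 466) = 217156; 217030 is not s-gonal.
s = 5: P(5, 380) = 216410 and P(5, 381) = 217551; 217030 is not s-gonal.
s = 8: P(8, 269) = 216545 and P(8, 270) = 218160; 217030 is not s-gonal.
s = 11: P(11, 220) = 217030. ✓
Hits: s ∈ {11} → 1.

1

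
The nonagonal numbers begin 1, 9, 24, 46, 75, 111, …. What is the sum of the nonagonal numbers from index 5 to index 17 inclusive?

Σ i(7i−5)/2 = (7Σi² − 5Σi) / 2 over i = 5..17.
Σi = 153 − 10 = 143 and Σi² = 1785 − 30 = 1755.
(7·1755 − 5·143) / 2 = 11570/2 = 5785.

5785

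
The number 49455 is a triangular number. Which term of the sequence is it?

314

Set n(n+1)/2 = 49455, giving n² + n − 98910 = 0.
The discriminant is 1 + 8·49455 = 395641, and √395641 = 629.
So n = (-1 + 629) / 2 = 628/2 = 314.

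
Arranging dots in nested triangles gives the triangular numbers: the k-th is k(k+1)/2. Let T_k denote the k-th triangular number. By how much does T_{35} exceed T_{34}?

Consecutive triangular numbers differ by n: T_{35} − T_{34} = 35.

35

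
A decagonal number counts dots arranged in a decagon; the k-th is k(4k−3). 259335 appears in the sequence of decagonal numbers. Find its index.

Set n(4n−3) = 259335, giving 4n² − 3n − 259335 = 0.
The discriminant is 9 + 16·259335 = 4149369, and √4149369 = 2037.
So n = (3 + 2037) / 8 = 2040/8 = 255.

255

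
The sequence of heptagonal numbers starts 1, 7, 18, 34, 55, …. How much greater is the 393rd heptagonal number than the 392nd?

Consecutive heptagonal numbers differ by 5n − 4: here 5·393 − 4 = 1961.

1961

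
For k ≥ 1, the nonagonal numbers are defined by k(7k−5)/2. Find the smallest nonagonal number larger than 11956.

12036

Solve n(7n−5)/2 > 11956 for integer n.
The largest n with value ≤ 11956 is 58 (since 11629 ≤ 11956 < 12036), so the first above is n = 59, value 12036.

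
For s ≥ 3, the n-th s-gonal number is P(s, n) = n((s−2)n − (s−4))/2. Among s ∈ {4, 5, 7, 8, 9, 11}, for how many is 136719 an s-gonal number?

1

s = 4: P(4, 369) = 136161 and P(4, 370) = 136900; 136719 is not s-gonal.
s = 5: P(5, 302) = 136655 and P(5, 303) = 137562; 136719 is not s-gonal.
s = 7: P(7, 234) = 136539 and P(7, 235) = 137710; 136719 is not s-gonal.
s = 8: P(8, 213) = 135681 and P(8, 214) = 136960; 136719 is not s-gonal.
s = 9: P(9, 198) = 136719. ✓
s = 11: P(11, 174) = 135633 and P(11, 175) = 137200; 136719 is not s-gonal.
Hits: s ∈ {9} → 1.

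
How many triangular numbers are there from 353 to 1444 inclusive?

The n-th triangular number is n(n+1)/2.
Smallest index with value ≥ 353: n = 27 (giving 378).
Largest index with value ≤ 1444: n = 53 (giving 1431).
Indices 27 through 53: 27 terms.

27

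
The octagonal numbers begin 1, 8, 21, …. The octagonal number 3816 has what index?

36

Set n(3n−2) = 3816, giving 3n² − 2n − 3816 = 0.
The discriminant is 4 + 12·3816 = 45796, and √45796 = 214.
So n = (2 + 214) / 6 = 216/6 = 36.
Check: 36·(3·36 − 2) = 3816. ✓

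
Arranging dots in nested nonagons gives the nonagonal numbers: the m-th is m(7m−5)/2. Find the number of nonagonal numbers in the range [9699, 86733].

The n-th nonagonal number is n(7n−5)/2.
Smallest index with value ≥ 9699: n = 53 (giving 9699).
Largest index with value ≤ 86733: n = 157 (giving 85879).
Indices 53 through 157: 105 terms.

105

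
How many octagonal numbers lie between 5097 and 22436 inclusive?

45

The n-th octagonal number is n(3n−2).
Smallest index with value ≥ 5097: n = 42 (giving 5208).
Largest index with value ≤ 22436: n = 86 (giving 22016).
Indices 42 through 86: 45 terms.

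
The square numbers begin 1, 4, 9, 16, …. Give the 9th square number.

The 9th square number is n² with n = 9.
9² = 81.

81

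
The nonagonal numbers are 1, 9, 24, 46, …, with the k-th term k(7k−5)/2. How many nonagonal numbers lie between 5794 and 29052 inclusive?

The n-th nonagonal number is n(7n−5)/2.
Smallest index with value ≥ 5794: n = 42 (giving 6069).
Largest index with value ≤ 29052: n = 91 (giving 28756).
Indices 42 through 91: 50 terms.

50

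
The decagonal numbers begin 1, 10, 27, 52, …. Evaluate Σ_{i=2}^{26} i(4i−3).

23750

Σ i(4i−3) = 4Σi² − 3Σi over i = 2..26.
Σi = 351 − 1 = 350 and Σi² = 6201 − 1 = 6200.
4·6200 − 3·350 = 23750.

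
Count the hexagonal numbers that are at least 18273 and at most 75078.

The n-th hexagonal number is n(2n−1).
Smallest index with value ≥ 18273: n = 96 (giving 18336).
Largest index with value ≤ 75078: n = 194 (giving 75078).
Indices 96 through 194: 99 terms.

99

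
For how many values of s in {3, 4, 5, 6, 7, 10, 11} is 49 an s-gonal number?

1

s = 3: P(3, 9) = 45 and P(3, 10) = 55; 49 is not s-gonal.
s = 4: P(4, 7) = 49. ✓
s = 5: P(5, 5) = 35 and P(5, 6) = 51; 49 is not s-gonal.
s = 6: P(6, 5) = 45 and P(6, 6) = 66; 49 is not s-gonal.
s = 7: P(7, 4) = 34 and P(7, 5) = 55; 49 is not s-gonal.
s = 10: P(10, 3) = 27 and P(10, 4) = 52; 49 is not s-gonal.
s = 11: P(11, 3) = 30 and P(11, 4) = 58; 49 is not s-gonal.
Hits: s ∈ {4} → 1.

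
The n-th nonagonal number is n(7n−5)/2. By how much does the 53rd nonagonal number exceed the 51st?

53·(7·53 − 5)/2 = 9699 and 51·(7·51 − 5)/2 = 8976.
Difference: 9699 − 8976 = 723.

723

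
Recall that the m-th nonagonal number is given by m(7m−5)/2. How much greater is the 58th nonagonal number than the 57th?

Consecutive nonagonal numbers differ by 7n − 6: here 7·58 − 6 = 400.

400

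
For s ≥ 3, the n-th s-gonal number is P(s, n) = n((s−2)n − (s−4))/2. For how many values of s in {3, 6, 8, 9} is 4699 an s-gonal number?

1

s = 3: P(3, 96) = 4656 and P(3, 97) = 4753; 4699 is not s-gonal.
s = 6: P(6, 48) = 4560 and P(6, 49) = 4753; 4699 is not s-gonal.
s = 8: P(8, 39) = 4485 and P(8, 40) = 4720; 4699 is not s-gonal.
s = 9: P(9, 37) = 4699. ✓
Hits: s ∈ {9} → 1.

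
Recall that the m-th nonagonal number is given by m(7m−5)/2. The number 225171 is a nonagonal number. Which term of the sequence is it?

254

Set n(7n−5)/2 = 225171, giving 7n² − 5n − 450342 = 0.
So n = (5 + 3551) / 14 = 3556/14 = 254.
Check: 254·(7·254 − 5)/2 = 225171. ✓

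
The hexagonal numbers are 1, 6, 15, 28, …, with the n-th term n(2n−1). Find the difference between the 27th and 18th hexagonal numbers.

27·(2·27 − 1) = 1431 and 18·(2·18 − 1) = 630.
Difference: 1431 − 630 = 801.

801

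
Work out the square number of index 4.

4² = 16.

16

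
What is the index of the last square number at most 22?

Solve n² ≤ 22 for integer n.
n = 4 gives 16 ≤ 22, while n = 5 gives 25 > 22; so the answer is index 4.

4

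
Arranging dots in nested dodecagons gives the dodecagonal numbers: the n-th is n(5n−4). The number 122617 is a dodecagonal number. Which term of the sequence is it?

157

Set n(5n−4) = 122617, giving 5n² − 4n − 122617 = 0.
So n = (4 + 1566) / 10 = 1570/10 = 157.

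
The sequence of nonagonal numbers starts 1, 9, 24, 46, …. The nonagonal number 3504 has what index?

Set n(7n−5)/2 = 3504, giving 7n² − 5n − 7008 = 0.
The discriminant is 25 + 56·3504 = 196249, and √196249 = 443.
So n = (5 + 443) / 14 = 448/14 = 32.
Check: 32·(7·32 − 5)/2 = 3504. ✓

32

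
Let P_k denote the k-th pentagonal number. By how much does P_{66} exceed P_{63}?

579

66·(3·66 − 1)/2 = 6501 and 63·(3·63 − 1)/2 = 5922.
Difference: 6501 − 5922 = 579.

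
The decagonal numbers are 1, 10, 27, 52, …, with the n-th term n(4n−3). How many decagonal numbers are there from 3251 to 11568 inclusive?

26

The n-th decagonal number is n(4n−3).
Smallest index with value ≥ 3251: n = 29 (giving 3277).
Largest index with value ≤ 11568: n = 54 (giving 11502).
Indices 29 through 54: 26 terms.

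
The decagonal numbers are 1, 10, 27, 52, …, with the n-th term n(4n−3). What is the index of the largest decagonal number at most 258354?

Solve n(4n−3) ≤ 258354 for integer n.
n = 254 gives 257302 ≤ 258354, while n = 255 gives 259335 > 258354; so the answer is index 254.

254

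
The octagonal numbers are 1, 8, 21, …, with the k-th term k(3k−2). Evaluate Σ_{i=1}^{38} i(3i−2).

55575

Σ i(3i−2) = 3Σi² − 2Σi over i = 1..38.
Σi = 741 and Σi² = 19019.
3·19019 − 2·741 = 55575.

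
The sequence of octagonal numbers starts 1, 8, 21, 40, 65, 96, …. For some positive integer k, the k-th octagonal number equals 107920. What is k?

Set n(3n−2) = 107920, giving 3n² − 2n − 107920 = 0.
The discriminant is 4 + 12·107920 = 1295044, and √1295044 = 1138.
So n = (2 + 1138) / 6 = 1140/6 = 190.
Check: 190·(3·190 − 2) = 107920. ✓

190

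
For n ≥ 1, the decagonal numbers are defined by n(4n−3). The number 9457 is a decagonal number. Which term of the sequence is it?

49

Set n(4n−3) = 9457, giving 4n² − 3n − 9457 = 0.
The discriminant is 9 + 16·9457 = 151321, and √151321 = 389.
So n = (3 + 389) / 8 = 392/8 = 49.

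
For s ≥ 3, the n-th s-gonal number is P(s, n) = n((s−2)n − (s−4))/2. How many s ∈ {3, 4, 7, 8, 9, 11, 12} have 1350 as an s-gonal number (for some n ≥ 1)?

s = 3: P(3, 51) = 1326 and P(3, 52) = 1378; 1350 is not s-gonal.
s = 4: P(4, 36) = 1296 and P(4, 37) = 1369; 1350 is not s-gonal.
s = 7: P(7, 23) = 1288 and P(7, 24) = 1404; 1350 is not s-gonal.
s = 8: P(8, 21) = 1281 and P(8, 22) = 1408; 1350 is not s-gonal.
s = 9: P(9, 20) = 1350. ✓
s = 11: P(11, 17) = 1241 and P(11, 18) = 1395; 1350 is not s-gonal.
s = 12: P(12, 16) = 1216 and P(12, 17) = 1377; 1350 is not s-gonal.
Hits: s ∈ {9} → 1.

1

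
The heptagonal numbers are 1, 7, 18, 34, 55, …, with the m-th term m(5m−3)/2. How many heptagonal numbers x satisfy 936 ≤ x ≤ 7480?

36

The n-th heptagonal number is n(5n−3)/2.
Smallest index with value ≥ 936: n = 20 (giving 970).
Largest index with value ≤ 7480: n = 55 (giving 7480).
Indices 20 through 55: 36 terms.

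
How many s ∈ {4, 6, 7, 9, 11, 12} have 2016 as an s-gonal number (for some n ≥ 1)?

1

s = 4: P(4, 44) = 1936 and P(4, 45) = 2025; 2016 is not s-gonal.
s = 6: P(6, 32) = 2016. ✓
s = 7: P(7, 28) = 1918 and P(7, 29) = 2059; 2016 is not s-gonal.
s = 9: P(9, 24) = 1956 and P(9, 25) = 2125; 2016 is not s-gonal.
s = 11: P(11, 21) = 1911 and P(11, 22) = 2101; 2016 is not s-gonal.
s = 12: P(12, 20) = 1920 and P(12, 21) = 2121; 2016 is not s-gonal.
Hits: s ∈ {6} → 1.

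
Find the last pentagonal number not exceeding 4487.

4347

Solve n(3n−1)/2 ≤ 4487 for integer n.
n = 54 gives 4347 ≤ 4487, while n = 55 gives 4510 > 4487; so the answer is 4347.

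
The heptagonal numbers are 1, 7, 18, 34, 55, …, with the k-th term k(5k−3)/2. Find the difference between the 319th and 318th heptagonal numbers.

Consecutive heptagonal numbers differ by 5n − 4: here 5·319 − 4 = 1591.

1591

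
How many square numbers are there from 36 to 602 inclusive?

19

The n-th square number is n².
Smallest index with value ≥ 36: n = 6 (giving 36).
Largest index with value ≤ 602: n = 24 (giving 576).
Indices 6 through 24: 19 terms.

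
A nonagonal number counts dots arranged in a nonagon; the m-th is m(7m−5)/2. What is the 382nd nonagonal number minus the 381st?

Consecutive nonagonal numbers differ by 7n − 6: here 7·382 − 6 = 2668.

2668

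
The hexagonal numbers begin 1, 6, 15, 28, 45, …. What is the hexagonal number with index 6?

6·(2·6 − 1) = 6·11 = 66.

66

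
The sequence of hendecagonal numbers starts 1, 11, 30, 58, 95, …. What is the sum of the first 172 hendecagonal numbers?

Σ i(9i−7)/2 = (9Σi² − 7Σi) / 2 over i = 1..172.
Σi = 14878 and Σi² = 1710970.
(9·1710970 − 7·14878) / 2 = 15294584/2 = 7647292.

7647292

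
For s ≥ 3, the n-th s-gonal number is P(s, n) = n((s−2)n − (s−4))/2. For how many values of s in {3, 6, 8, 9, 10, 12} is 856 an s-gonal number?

1

s = 3: P(3, 40) = 820 and P(3, 41) = 861; 856 is not s-gonal.
s = 6: P(6, 20) = 780 and P(6, 21) = 861; 856 is not s-gonal.
s = 8: P(8, 17) = 833 and P(8, 18) = 936; 856 is not s-gonal.
s = 9: P(9, 16) = 856. ✓
s = 10: P(10, 15) = 855 and P(10, 16) = 976; 856 is not s-gonal.
s = 12: P(12, 13) = 793 and P(12, 14) = 924; 856 is not s-gonal.
Hits: s ∈ {9} → 1.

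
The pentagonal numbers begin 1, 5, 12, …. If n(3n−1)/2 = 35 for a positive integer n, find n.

5

Set n(3n−1)/2 = 35, giving 3n² − n − 70 = 0.
The discriminant is 1 + 24·35 = 841, and √841 = 29.
So n = (1 + 29) / 6 = 30/6 = 5.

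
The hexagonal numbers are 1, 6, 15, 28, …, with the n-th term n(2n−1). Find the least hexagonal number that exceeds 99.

120

Solve n(2n−1) > 99 for integer n.
The largest n with value ≤ 99 is 7 (since 91 ≤ 99 < 120), so the first above is n = 8, value 120.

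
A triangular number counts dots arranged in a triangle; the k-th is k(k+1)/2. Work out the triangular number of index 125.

7875

The 125th triangular number is n(n+1)/2 with n = 125.
125·126/2 = 15750/2 = 7875.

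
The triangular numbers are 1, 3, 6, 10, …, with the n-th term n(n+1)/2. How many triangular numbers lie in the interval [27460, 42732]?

58

The n-th triangular number is n(n+1)/2.
Smallest index with value ≥ 27460: n = 234 (giving 27495).
Largest index with value ≤ 42732: n = 291 (giving 42486).
Indices 234 through 291: 58 terms.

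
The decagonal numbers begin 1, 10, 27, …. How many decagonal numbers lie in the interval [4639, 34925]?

The n-th decagonal number is n(4n−3).
Smallest index with value ≥ 4639: n = 35 (giving 4795).
Largest index with value ≤ 34925: n = 93 (giving 34317).
Indices 35 through 93: 59 terms.

59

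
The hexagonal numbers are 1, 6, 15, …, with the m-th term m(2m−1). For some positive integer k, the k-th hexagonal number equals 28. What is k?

Set n(2n−1) = 28, giving 2n² − n − 28 = 0.
So n = (1 + 15) / 4 = 16/4 = 4.
Check: 4·(2·4 − 1) = 28. ✓

4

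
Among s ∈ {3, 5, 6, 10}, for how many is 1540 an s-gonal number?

3

s = 3: P(3, 55) = 1540. ✓
s = 5: P(5, 32) = 1520 and P(5, 33) = 1617; 1540 is not s-gonal.
s = 6: P(6, 28) = 1540. ✓
s = 10: P(10, 20) = 1540. ✓
Hits: s ∈ {3, 6, 10} → 3.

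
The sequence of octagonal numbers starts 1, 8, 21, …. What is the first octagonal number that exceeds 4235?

Solve n(3n−2) > 4235 for integer n.
The largest n with value ≤ 4235 is 37 (since 4033 ≤ 4235 < 4256), so the first above is n = 38, value 4256.

4256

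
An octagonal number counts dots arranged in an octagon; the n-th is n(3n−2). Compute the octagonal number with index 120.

120·(3·120 − 2) = 120·358 = 42960.

42960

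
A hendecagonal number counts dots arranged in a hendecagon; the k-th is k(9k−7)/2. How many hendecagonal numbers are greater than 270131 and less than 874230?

The n-th hendecagonal number is n(9n−7)/2.
Smallest index with value > 270131: n = 246 (giving 271461).
Largest index with value < 874230: n = 441 (giving 873621).
Indices 246 through 441: 196 terms.

196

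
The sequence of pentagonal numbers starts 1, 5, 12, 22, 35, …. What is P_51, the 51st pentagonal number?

3876

The 51st pentagonal number is n(3n−1)/2 with n = 51.
51·(3·51 − 1)/2 = 51·152/2 = 51·76 = 3876.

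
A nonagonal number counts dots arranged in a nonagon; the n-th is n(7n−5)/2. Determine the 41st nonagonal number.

5781

41·(7·41 − 5)/2 = 41·282/2 = 41·141 = 5781.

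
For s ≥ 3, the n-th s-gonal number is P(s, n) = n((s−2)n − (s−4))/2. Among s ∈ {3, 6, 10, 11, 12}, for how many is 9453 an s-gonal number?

2

s = 3: P(3, 137) = 9453. ✓
s = 6: P(6, 69) = 9453. ✓
s = 10: P(10, 48) = 9072 and P(10, 49) = 9457; 9453 is not s-gonal.
s = 11: P(11, 46) = 9361 and P(11, 47) = 9776; 9453 is not s-gonal.
s = 12: P(12, 43) = 9073 and P(12, 44) = 9504; 9453 is not s-gonal.
Hits: s ∈ {3, 6} → 2.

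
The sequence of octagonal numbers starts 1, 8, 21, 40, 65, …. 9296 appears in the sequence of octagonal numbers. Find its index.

Set n(3n−2) = 9296, giving 3n² − 2n − 9296 = 0.
So n = (2 + 334) / 6 = 336/6 = 56.

56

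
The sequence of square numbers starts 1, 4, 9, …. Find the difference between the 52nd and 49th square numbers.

52² = 2704 and 49² = 2401.
Difference: 2704 − 2401 = 303.

303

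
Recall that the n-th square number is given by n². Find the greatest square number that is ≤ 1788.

Solve n² ≤ 1788 for integer n.
n = 42 gives 1764 ≤ 1788, while n = 43 gives 1849 > 1788; so the answer is 1764.

1764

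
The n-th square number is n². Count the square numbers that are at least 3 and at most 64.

The n-th square number is n².
Smallest index with value ≥ 3: n = 2 (giving 4).
Largest index with value ≤ 64: n = 8 (giving 64).
Indices 2 through 8: 7 terms.

7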